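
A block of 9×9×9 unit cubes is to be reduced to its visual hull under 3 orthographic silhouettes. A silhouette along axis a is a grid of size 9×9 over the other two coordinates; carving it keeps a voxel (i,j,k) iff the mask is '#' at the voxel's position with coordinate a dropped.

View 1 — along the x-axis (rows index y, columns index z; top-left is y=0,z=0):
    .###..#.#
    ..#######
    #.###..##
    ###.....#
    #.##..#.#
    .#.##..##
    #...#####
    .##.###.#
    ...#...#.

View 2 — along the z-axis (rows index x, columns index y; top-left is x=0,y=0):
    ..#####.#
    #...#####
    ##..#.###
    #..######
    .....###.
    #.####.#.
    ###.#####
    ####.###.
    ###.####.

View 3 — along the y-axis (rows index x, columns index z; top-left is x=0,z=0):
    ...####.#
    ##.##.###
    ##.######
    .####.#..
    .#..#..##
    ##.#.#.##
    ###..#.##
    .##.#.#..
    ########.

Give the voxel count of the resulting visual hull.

voxel count = 192

initial block: 9^3 = 729
step 1: project along x, AND mask (46/81) → |grid| = 414
step 2: project along z, AND mask (56/81) → |grid| = 290
step 3: project along y, AND mask (53/81) → |grid| = 192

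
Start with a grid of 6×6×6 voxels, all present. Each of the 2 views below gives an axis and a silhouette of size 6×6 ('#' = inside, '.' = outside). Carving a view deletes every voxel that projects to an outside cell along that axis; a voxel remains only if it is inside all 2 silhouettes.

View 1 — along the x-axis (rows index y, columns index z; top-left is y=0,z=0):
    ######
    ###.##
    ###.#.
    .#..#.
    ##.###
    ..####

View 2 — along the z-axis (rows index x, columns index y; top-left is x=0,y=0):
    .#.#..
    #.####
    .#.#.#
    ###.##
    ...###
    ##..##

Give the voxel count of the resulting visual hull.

remaining voxels: 94

initial block: 6^3 = 216
carve view 1 (along x, YZ-mask fill 26/36): 156 voxels remain
carve view 2 (along z, XY-mask fill 22/36): 94 voxels remain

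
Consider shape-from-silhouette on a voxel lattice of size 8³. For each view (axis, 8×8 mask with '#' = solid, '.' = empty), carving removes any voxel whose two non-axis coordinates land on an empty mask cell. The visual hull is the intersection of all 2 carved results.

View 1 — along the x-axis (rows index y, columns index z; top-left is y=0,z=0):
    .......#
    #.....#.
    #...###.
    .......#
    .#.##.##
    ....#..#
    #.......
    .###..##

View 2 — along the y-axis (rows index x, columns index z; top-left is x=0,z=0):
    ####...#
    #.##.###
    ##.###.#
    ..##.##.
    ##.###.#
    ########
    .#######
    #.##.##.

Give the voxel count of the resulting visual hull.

119 voxels

before carving: 512 voxels (8×8×8)
[1] x-view keeps 21 columns → grid now 168
[2] y-view keeps 47 columns → grid now 119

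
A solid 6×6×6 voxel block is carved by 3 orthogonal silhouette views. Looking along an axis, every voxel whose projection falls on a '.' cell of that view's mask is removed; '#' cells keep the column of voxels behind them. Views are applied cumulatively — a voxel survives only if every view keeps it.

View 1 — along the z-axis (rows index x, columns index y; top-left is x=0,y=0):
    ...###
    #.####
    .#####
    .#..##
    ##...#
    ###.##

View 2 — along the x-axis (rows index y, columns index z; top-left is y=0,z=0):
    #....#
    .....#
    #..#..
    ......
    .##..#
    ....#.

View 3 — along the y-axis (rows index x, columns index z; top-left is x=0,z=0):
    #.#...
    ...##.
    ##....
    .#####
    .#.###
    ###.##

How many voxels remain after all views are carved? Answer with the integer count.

remaining voxels: 21

before carving: 216 voxels (6×6×6)
[1] z-view keeps 24 columns → grid now 144
[2] x-view keeps 9 columns → grid now 37
[3] y-view keeps 20 columns → grid now 21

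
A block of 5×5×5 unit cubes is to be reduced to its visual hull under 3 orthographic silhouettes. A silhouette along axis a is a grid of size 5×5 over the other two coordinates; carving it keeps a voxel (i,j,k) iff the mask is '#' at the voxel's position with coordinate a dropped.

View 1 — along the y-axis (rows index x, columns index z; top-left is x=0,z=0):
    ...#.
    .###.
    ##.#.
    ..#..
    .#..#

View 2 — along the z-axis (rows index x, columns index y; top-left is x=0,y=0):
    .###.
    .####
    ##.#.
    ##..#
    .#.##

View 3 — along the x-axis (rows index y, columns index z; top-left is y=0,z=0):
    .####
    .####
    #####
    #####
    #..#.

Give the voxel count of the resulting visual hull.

before carving: 125 voxels (5×5×5)
after view 1 [y-axis, 10 of 25 cells solid] → remaining = 50
after view 2 [z-axis, 16 of 25 cells solid] → remaining = 33
after view 3 [x-axis, 20 of 25 cells solid] → remaining = 26

26 voxels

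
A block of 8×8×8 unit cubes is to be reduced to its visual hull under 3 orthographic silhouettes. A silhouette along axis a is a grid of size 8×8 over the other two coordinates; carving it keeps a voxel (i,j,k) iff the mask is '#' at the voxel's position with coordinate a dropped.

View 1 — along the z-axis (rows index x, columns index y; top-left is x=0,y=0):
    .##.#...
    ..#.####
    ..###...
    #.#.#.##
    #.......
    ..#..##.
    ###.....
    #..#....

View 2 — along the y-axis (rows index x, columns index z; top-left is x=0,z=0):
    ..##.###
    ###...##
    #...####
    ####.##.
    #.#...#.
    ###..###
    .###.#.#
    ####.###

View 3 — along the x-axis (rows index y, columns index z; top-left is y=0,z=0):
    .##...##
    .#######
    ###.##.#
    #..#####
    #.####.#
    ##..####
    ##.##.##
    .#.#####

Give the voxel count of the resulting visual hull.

full grid |V| = 512
carve view 1 (along z, XY-mask fill 25/64): 200 voxels remain
carve view 2 (along y, XZ-mask fill 42/64): 135 voxels remain
carve view 3 (along x, YZ-mask fill 47/64): 99 voxels remain

99 voxels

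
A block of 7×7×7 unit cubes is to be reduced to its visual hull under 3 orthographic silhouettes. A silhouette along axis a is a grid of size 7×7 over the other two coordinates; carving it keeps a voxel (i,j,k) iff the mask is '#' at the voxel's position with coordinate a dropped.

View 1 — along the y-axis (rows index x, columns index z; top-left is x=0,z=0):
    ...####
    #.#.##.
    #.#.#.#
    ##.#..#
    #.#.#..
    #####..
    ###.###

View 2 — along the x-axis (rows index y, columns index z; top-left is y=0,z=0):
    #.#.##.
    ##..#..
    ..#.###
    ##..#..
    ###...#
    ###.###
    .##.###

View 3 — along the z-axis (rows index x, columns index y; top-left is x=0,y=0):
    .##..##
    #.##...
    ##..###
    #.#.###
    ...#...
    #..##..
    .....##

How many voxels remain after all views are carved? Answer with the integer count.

full grid |V| = 343
  1. axis=1 (XZ plane), |mask|=30  ⇒  voxels=210
  2. axis=0 (YZ plane), |mask|=29  ⇒  voxels=134
  3. axis=2 (XY plane), |mask|=23  ⇒  voxels=66

|visual hull| = 66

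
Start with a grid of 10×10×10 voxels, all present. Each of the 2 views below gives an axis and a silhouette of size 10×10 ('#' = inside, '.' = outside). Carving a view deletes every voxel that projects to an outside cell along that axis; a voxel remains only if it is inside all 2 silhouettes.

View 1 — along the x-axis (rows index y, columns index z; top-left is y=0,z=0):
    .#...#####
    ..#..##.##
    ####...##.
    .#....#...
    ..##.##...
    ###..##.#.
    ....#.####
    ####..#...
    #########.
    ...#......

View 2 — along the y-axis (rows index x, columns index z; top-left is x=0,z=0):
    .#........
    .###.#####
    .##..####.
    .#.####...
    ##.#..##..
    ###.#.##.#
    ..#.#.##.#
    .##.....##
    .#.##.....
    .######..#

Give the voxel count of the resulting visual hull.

remaining voxels: 262

start: 10×10×10 = 1000 voxels
V1 x: intersect with YZ mask (49 set) -- 490 left
V2 y: intersect with XZ mask (51 set) -- 262 left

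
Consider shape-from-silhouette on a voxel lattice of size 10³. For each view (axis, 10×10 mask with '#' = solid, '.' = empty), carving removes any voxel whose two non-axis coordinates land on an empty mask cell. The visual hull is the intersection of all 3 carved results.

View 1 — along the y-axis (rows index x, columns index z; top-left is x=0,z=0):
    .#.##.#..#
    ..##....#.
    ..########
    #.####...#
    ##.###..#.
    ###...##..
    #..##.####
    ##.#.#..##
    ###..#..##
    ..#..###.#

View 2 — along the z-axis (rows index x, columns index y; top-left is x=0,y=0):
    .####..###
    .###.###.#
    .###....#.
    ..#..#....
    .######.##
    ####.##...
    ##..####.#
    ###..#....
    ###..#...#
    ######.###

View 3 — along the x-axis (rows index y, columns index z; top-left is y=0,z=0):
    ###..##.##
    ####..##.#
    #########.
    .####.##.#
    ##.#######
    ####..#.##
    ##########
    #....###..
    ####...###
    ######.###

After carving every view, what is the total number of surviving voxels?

initial block: 10^3 = 1000
  1. axis=1 (XZ plane), |mask|=57  ⇒  voxels=570
  2. axis=2 (XY plane), |mask|=59  ⇒  voxels=326
  3. axis=0 (YZ plane), |mask|=76  ⇒  voxels=254

|visual hull| = 254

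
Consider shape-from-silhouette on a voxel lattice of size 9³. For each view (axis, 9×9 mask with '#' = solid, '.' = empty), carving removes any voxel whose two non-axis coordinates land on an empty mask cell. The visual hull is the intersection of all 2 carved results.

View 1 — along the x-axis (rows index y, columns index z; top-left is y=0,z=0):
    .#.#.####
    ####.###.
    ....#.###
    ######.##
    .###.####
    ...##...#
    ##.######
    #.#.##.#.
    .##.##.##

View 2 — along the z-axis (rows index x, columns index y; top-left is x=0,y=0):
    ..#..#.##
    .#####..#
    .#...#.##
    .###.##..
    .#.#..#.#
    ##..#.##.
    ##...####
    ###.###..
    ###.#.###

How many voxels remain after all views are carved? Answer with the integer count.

|visual hull| = 279

full grid |V| = 729
after view 1 [x-axis, 54 of 81 cells solid] → remaining = 486
after view 2 [z-axis, 47 of 81 cells solid] → remaining = 279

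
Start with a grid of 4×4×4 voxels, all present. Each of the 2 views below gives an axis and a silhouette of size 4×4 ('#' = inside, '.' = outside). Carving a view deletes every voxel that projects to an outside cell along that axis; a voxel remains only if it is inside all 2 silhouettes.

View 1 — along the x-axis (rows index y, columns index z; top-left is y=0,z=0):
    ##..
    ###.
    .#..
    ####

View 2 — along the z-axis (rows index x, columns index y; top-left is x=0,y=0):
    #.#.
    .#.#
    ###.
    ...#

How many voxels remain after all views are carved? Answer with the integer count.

|visual hull| = 20

full grid |V| = 64
[1] x-view keeps 10 columns → grid now 40
[2] z-view keeps 8 columns → grid now 20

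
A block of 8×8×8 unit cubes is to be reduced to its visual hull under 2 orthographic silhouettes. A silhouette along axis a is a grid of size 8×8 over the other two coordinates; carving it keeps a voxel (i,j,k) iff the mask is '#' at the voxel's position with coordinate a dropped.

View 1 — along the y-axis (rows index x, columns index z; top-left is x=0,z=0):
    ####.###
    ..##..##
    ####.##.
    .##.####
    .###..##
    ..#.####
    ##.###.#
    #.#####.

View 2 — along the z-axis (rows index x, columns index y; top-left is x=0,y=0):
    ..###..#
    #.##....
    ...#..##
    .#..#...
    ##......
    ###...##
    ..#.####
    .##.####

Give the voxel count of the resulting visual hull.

before carving: 512 voxels (8×8×8)
after view 1 [y-axis, 45 of 64 cells solid] → remaining = 360
after view 2 [z-axis, 30 of 64 cells solid] → remaining = 171

voxel count = 171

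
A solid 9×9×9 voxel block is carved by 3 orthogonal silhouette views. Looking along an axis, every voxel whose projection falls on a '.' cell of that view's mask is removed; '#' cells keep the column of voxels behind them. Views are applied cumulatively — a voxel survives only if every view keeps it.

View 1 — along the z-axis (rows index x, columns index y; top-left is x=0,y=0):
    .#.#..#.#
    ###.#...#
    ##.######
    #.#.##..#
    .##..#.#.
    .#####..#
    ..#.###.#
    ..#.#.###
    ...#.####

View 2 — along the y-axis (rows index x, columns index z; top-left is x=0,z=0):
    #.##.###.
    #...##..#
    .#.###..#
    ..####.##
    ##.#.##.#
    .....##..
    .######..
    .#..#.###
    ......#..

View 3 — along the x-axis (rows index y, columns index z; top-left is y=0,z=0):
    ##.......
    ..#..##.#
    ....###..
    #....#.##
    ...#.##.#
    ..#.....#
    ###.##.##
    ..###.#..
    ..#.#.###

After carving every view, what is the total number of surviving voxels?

before carving: 729 voxels (9×9×9)
  1. axis=2 (XY plane), |mask|=47  ⇒  voxels=423
  2. axis=1 (XZ plane), |mask|=41  ⇒  voxels=210
  3. axis=0 (YZ plane), |mask|=35  ⇒  voxels=96

voxel count = 96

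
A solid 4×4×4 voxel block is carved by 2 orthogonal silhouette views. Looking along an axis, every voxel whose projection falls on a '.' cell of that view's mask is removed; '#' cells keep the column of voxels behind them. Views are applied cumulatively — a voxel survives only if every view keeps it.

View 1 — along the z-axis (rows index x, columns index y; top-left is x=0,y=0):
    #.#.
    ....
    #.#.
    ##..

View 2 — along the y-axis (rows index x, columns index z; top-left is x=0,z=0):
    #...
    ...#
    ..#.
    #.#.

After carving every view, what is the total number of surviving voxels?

8 voxels

full grid |V| = 64
after view 1 [z-axis, 6 of 16 cells solid] → remaining = 24
after view 2 [y-axis, 5 of 16 cells solid] → remaining = 8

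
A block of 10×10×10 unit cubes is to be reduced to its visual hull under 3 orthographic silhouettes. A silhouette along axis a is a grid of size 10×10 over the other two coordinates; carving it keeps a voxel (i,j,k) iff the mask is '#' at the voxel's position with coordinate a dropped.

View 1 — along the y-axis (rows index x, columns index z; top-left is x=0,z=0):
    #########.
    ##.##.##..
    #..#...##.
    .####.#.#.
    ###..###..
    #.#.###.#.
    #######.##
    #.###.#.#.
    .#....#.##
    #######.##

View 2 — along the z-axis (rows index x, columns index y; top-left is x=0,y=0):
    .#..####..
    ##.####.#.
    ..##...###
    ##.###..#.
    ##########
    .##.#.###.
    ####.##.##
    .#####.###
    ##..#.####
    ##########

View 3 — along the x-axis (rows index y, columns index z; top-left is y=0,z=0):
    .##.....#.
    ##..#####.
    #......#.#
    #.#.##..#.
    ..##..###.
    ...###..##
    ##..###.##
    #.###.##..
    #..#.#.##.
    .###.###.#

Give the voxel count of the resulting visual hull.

|visual hull| = 261

full grid |V| = 1000
[1] y-view keeps 65 columns → grid now 650
[2] z-view keeps 72 columns → grid now 477
[3] x-view keeps 53 columns → grid now 261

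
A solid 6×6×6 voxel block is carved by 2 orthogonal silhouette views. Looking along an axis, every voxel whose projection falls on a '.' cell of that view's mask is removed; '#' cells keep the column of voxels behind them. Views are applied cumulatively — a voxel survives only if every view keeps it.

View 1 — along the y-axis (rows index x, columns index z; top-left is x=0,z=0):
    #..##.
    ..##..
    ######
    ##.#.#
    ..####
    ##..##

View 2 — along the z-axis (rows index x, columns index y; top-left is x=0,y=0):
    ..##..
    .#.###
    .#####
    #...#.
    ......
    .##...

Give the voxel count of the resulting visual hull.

60 voxels

full grid |V| = 216
after view 1 [y-axis, 23 of 36 cells solid] → remaining = 138
after view 2 [z-axis, 15 of 36 cells solid] → remaining = 60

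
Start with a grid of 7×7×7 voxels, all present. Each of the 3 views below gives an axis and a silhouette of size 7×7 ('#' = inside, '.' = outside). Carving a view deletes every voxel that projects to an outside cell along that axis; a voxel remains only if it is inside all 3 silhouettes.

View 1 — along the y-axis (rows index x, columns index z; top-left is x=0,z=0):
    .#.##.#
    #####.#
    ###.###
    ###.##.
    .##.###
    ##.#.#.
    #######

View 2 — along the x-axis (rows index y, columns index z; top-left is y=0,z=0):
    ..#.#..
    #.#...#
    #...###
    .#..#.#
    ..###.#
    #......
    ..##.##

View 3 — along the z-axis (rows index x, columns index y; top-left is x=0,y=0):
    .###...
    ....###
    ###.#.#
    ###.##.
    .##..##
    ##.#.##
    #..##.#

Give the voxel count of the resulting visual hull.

remaining voxels: 65

start: 7×7×7 = 343 voxels
V1 y: intersect with XZ mask (37 set) -- 259 left
V2 x: intersect with YZ mask (21 set) -- 109 left
V3 z: intersect with XY mask (29 set) -- 65 left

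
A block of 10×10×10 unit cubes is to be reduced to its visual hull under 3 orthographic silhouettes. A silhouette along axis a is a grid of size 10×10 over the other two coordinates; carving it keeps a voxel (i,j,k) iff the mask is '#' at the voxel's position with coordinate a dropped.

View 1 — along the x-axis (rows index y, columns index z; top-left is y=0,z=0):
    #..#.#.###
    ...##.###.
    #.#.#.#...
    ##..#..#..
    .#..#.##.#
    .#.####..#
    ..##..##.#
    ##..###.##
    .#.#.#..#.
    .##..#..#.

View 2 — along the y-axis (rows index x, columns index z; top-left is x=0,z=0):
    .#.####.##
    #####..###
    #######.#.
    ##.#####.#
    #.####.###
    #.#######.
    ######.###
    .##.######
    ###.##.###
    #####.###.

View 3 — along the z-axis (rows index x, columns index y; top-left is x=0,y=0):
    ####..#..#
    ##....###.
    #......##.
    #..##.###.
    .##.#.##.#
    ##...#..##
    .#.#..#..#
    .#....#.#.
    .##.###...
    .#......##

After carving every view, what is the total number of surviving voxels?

voxel count = 177

before carving: 1000 voxels (10×10×10)
V1 x: intersect with YZ mask (50 set) -- 500 left
V2 y: intersect with XZ mask (80 set) -- 400 left
V3 z: intersect with XY mask (46 set) -- 177 left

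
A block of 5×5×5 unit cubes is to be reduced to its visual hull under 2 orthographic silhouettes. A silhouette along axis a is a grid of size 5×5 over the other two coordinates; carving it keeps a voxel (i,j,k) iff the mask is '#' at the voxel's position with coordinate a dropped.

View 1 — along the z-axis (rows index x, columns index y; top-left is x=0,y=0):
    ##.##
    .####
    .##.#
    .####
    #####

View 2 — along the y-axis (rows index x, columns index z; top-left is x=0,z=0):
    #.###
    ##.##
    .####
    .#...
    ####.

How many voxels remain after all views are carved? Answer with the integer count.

start: 5×5×5 = 125 voxels
V1 z: intersect with XY mask (20 set) -- 100 left
V2 y: intersect with XZ mask (17 set) -- 68 left

|visual hull| = 68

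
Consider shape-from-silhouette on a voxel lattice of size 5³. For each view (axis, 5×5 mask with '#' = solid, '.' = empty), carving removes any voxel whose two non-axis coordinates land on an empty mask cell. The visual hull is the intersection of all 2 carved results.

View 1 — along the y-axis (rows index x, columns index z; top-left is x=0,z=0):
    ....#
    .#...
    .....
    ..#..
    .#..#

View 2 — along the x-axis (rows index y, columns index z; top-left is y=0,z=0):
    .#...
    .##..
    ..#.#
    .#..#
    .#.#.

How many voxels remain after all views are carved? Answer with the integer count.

remaining voxels: 14

initial block: 5^3 = 125
carve view 1 (along y, XZ-mask fill 5/25): 25 voxels remain
carve view 2 (along x, YZ-mask fill 9/25): 14 voxels remain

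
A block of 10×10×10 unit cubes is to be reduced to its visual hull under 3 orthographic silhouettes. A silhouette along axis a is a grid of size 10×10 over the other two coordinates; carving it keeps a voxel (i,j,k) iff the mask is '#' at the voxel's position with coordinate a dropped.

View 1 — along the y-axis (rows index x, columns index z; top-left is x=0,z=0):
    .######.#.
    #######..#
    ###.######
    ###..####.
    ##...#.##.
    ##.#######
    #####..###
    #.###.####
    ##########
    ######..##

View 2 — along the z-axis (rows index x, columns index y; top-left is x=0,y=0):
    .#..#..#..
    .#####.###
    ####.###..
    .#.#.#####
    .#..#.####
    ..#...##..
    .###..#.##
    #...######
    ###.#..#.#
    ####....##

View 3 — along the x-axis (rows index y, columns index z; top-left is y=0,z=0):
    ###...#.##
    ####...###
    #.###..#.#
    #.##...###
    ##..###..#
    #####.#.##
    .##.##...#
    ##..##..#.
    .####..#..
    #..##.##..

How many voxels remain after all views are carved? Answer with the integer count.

274 voxels

full grid |V| = 1000
  1. axis=1 (XZ plane), |mask|=79  ⇒  voxels=790
  2. axis=2 (XY plane), |mask|=59  ⇒  voxels=466
  3. axis=0 (YZ plane), |mask|=59  ⇒  voxels=274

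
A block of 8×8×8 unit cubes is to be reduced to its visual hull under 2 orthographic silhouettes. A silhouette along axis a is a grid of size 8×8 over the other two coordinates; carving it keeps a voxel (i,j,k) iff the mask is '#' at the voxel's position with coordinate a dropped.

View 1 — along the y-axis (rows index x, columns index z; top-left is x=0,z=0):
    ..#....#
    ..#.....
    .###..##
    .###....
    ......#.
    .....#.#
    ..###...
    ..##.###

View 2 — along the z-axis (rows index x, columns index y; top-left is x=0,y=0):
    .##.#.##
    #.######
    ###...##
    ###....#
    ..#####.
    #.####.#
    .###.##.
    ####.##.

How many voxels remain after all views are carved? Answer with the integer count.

full grid |V| = 512
V1 y: intersect with XZ mask (22 set) -- 176 left
V2 z: intersect with XY mask (43 set) -- 116 left

remaining voxels: 116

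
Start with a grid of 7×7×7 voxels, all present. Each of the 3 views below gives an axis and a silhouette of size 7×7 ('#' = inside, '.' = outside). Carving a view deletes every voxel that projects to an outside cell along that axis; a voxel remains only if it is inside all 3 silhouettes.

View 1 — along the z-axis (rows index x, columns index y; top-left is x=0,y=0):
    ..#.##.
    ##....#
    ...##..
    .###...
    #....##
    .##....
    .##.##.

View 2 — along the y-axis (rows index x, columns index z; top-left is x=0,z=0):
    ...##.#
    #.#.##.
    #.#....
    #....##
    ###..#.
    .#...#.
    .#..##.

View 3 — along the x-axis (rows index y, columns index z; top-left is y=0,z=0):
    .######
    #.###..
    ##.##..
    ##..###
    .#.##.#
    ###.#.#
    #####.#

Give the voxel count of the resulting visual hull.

voxel count = 39

start: 7×7×7 = 343 voxels
V1 z: intersect with XY mask (20 set) -- 140 left
V2 y: intersect with XZ mask (21 set) -- 62 left
V3 x: intersect with YZ mask (34 set) -- 39 left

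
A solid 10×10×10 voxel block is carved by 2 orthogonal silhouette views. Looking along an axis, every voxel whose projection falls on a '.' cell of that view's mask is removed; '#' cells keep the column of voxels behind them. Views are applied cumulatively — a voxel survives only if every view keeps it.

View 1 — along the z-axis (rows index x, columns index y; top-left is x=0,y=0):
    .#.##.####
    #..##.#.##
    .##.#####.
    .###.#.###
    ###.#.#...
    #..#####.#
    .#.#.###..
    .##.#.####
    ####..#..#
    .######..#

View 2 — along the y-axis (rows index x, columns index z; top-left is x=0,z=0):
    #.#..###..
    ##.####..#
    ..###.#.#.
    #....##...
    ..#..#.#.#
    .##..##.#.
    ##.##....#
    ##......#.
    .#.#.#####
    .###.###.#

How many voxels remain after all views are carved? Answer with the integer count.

325 voxels

before carving: 1000 voxels (10×10×10)
[1] z-view keeps 64 columns → grid now 640
[2] y-view keeps 51 columns → grid now 325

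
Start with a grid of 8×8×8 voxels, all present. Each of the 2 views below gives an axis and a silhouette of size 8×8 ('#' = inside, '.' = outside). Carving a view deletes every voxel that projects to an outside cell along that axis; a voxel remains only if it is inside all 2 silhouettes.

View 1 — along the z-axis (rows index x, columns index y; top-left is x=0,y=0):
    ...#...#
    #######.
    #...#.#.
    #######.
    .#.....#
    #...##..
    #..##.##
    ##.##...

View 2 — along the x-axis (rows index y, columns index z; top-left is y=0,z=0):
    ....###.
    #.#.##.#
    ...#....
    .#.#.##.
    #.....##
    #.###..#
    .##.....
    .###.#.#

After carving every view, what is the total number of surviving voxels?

voxel count = 116

before carving: 512 voxels (8×8×8)
V1 z: intersect with XY mask (33 set) -- 264 left
V2 x: intersect with YZ mask (28 set) -- 116 left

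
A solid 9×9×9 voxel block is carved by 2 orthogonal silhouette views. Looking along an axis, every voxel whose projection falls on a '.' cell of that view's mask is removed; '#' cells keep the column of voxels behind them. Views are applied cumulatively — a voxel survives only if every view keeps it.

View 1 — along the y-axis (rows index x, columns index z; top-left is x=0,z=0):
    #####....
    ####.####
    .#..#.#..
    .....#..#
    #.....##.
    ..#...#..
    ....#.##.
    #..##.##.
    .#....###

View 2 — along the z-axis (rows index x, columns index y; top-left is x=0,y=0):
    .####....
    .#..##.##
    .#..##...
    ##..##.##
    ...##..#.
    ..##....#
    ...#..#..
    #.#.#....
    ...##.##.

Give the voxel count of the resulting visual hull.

remaining voxels: 133

before carving: 729 voxels (9×9×9)
carve view 1 (along y, XZ-mask fill 35/81): 315 voxels remain
carve view 2 (along z, XY-mask fill 33/81): 133 voxels remain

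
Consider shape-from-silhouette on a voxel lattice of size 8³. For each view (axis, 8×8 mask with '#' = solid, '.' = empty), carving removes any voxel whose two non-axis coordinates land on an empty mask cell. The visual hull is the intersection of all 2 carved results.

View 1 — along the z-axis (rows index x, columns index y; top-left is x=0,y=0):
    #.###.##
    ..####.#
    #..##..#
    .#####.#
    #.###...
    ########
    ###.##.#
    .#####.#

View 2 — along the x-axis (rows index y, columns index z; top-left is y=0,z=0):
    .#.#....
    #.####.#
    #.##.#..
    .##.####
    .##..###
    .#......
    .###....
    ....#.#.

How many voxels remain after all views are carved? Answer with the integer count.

start: 8×8×8 = 512 voxels
after view 1 [z-axis, 45 of 64 cells solid] → remaining = 360
after view 2 [x-axis, 29 of 64 cells solid] → remaining = 169

voxel count = 169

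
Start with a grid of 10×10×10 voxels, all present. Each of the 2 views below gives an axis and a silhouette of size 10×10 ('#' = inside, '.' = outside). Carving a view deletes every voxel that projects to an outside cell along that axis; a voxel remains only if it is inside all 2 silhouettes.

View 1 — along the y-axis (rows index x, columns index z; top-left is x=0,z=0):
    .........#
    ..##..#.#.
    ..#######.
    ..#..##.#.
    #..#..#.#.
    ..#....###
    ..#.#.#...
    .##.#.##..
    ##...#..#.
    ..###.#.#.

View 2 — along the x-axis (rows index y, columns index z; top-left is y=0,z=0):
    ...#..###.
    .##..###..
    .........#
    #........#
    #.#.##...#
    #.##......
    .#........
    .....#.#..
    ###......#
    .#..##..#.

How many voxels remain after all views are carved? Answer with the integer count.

initial block: 10^3 = 1000
[1] y-view keeps 41 columns → grid now 410
[2] x-view keeps 31 columns → grid now 117

117 voxels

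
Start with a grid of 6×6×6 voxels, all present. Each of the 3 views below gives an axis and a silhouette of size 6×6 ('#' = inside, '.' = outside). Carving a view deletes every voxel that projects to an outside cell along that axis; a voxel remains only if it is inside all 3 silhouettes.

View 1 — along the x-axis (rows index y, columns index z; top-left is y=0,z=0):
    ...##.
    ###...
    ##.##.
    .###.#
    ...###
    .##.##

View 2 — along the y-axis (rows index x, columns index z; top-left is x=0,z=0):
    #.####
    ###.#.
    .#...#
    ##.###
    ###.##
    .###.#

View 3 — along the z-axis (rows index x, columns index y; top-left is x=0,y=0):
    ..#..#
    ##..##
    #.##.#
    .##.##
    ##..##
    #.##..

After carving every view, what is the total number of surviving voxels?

remaining voxels: 48

before carving: 216 voxels (6×6×6)
[1] x-view keeps 20 columns → grid now 120
[2] y-view keeps 25 columns → grid now 83
[3] z-view keeps 21 columns → grid now 48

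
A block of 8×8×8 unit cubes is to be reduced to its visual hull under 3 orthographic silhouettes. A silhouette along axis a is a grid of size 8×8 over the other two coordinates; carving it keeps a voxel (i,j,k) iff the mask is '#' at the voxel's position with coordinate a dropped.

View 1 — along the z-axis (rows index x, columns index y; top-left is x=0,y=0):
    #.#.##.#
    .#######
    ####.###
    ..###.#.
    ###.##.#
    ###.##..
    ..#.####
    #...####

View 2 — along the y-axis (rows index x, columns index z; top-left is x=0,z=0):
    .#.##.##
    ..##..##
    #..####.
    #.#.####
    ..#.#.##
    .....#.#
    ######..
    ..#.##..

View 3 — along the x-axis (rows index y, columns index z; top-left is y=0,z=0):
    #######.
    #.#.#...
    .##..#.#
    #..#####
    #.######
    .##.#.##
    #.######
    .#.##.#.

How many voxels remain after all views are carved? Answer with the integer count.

before carving: 512 voxels (8×8×8)
after view 1 [z-axis, 44 of 64 cells solid] → remaining = 352
after view 2 [y-axis, 35 of 64 cells solid] → remaining = 191
after view 3 [x-axis, 43 of 64 cells solid] → remaining = 134

|visual hull| = 134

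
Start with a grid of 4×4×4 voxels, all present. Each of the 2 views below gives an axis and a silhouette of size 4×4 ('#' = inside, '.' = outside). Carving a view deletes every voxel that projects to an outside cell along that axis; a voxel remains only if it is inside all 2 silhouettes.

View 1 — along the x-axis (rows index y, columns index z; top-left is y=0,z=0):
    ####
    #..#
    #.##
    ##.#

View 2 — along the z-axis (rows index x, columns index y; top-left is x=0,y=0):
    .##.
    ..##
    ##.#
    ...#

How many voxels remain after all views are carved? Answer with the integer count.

full grid |V| = 64
V1 x: intersect with YZ mask (12 set) -- 48 left
V2 z: intersect with XY mask (8 set) -- 23 left

|visual hull| = 23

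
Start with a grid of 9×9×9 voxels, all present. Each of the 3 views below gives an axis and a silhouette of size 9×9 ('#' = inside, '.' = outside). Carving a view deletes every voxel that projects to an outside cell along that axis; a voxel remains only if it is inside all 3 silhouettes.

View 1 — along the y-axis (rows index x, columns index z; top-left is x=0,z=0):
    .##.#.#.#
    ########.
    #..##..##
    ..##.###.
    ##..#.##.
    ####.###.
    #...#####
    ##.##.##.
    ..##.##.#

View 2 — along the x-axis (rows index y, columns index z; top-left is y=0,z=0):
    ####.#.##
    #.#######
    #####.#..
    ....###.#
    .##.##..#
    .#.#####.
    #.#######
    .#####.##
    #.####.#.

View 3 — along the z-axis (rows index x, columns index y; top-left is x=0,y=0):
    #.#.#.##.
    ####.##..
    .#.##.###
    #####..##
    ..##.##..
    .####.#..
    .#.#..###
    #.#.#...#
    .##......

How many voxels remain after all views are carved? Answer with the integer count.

|visual hull| = 183

initial block: 9^3 = 729
carve view 1 (along y, XZ-mask fill 52/81): 468 voxels remain
carve view 2 (along x, YZ-mask fill 57/81): 326 voxels remain
carve view 3 (along z, XY-mask fill 44/81): 183 voxels remain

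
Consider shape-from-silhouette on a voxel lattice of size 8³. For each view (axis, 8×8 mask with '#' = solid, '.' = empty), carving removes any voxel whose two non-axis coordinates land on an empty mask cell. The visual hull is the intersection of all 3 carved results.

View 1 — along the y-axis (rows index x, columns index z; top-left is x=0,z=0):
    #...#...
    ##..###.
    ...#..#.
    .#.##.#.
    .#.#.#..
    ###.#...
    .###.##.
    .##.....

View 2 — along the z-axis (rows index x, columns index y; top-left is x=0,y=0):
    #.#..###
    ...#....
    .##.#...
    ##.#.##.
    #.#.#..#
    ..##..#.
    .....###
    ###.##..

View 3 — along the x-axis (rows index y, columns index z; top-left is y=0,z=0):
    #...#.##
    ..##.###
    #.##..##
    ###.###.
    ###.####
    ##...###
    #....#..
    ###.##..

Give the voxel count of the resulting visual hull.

50 voxels

start: 8×8×8 = 512 voxels
  1. axis=1 (XZ plane), |mask|=27  ⇒  voxels=216
  2. axis=2 (XY plane), |mask|=29  ⇒  voxels=90
  3. axis=0 (YZ plane), |mask|=39  ⇒  voxels=50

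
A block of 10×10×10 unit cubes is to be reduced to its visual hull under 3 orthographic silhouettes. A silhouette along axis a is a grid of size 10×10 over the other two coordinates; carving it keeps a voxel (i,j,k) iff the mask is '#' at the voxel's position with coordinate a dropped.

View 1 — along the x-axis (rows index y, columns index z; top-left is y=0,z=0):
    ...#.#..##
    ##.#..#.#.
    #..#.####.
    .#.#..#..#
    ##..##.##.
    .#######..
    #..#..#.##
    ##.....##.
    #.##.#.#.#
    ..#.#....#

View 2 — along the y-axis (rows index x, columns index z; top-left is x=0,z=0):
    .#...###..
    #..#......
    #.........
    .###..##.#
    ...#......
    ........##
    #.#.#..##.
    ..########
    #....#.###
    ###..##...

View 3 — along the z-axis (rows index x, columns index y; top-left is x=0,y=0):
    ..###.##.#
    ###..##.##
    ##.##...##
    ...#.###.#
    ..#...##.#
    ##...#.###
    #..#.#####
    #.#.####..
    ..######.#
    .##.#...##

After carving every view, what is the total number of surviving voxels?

voxel count = 118

full grid |V| = 1000
carve view 1 (along x, YZ-mask fill 50/100): 500 voxels remain
carve view 2 (along y, XZ-mask fill 39/100): 200 voxels remain
carve view 3 (along z, XY-mask fill 59/100): 118 voxels remain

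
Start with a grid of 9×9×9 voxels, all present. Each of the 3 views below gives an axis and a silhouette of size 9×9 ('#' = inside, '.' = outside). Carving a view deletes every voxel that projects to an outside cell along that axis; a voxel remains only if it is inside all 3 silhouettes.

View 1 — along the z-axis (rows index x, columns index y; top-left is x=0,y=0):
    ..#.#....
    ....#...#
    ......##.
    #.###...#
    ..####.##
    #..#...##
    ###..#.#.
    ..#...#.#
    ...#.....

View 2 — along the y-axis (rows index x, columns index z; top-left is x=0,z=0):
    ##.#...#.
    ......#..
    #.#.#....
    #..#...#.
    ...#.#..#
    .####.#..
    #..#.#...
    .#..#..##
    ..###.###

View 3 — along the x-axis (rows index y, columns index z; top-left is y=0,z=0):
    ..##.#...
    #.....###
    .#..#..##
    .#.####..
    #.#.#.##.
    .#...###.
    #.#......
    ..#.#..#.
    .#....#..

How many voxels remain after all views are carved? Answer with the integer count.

initial block: 9^3 = 729
carve view 1 (along z, XY-mask fill 30/81): 270 voxels remain
carve view 2 (along y, XZ-mask fill 32/81): 102 voxels remain
carve view 3 (along x, YZ-mask fill 32/81): 41 voxels remain

41 voxels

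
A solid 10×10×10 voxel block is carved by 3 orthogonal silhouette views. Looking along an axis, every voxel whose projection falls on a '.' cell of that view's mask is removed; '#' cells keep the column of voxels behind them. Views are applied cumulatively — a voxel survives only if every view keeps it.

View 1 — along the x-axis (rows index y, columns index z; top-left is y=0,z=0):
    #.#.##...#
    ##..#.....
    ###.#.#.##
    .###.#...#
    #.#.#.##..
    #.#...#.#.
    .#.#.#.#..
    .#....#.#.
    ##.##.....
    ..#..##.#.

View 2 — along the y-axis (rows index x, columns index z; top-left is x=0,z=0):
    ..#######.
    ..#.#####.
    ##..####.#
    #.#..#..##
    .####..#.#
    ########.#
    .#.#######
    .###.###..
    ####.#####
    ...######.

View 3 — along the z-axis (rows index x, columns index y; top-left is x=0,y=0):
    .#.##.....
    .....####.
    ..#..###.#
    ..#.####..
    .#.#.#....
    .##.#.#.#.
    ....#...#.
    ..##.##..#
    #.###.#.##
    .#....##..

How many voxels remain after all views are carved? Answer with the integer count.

128 voxels

start: 10×10×10 = 1000 voxels
after view 1 [x-axis, 44 of 100 cells solid] → remaining = 440
after view 2 [y-axis, 69 of 100 cells solid] → remaining = 294
after view 3 [z-axis, 42 of 100 cells solid] → remaining = 128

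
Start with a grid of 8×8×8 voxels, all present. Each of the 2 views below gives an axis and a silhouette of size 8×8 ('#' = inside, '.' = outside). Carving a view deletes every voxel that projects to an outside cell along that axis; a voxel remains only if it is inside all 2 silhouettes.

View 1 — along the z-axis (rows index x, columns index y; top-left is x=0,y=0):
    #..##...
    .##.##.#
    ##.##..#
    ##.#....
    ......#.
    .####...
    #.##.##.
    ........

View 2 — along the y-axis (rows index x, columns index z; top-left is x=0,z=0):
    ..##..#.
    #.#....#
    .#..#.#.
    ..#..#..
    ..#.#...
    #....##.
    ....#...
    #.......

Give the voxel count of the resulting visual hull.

full grid |V| = 512
[1] z-view keeps 26 columns → grid now 208
[2] y-view keeps 18 columns → grid now 64

|visual hull| = 64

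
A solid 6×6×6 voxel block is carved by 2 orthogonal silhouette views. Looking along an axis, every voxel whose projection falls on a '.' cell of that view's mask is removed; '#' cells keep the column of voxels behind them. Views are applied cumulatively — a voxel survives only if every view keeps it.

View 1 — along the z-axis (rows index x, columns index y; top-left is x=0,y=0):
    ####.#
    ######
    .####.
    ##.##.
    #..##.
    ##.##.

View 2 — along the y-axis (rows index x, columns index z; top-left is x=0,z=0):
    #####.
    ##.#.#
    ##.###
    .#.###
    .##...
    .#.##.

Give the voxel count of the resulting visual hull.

full grid |V| = 216
after view 1 [z-axis, 26 of 36 cells solid] → remaining = 156
after view 2 [y-axis, 23 of 36 cells solid] → remaining = 103

103 voxels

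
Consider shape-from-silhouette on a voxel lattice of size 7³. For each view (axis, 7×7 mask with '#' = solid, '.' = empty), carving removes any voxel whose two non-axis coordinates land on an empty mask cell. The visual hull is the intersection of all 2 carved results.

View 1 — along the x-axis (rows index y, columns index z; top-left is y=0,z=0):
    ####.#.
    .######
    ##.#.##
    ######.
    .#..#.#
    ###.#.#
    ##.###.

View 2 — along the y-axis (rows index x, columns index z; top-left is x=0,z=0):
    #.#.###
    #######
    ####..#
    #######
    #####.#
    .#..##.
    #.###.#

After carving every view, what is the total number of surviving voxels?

before carving: 343 voxels (7×7×7)
after view 1 [x-axis, 35 of 49 cells solid] → remaining = 245
after view 2 [y-axis, 38 of 49 cells solid] → remaining = 188

voxel count = 188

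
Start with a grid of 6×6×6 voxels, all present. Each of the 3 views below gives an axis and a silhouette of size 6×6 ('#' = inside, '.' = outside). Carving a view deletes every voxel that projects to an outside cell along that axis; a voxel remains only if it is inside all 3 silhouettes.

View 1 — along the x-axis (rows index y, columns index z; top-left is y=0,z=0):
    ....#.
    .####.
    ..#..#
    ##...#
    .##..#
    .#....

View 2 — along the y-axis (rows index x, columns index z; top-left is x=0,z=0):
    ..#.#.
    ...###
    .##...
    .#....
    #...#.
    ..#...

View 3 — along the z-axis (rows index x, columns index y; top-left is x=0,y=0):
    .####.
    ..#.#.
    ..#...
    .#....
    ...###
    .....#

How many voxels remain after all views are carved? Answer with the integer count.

full grid |V| = 216
V1 x: intersect with YZ mask (14 set) -- 84 left
V2 y: intersect with XZ mask (11 set) -- 28 left
V3 z: intersect with XY mask (12 set) -- 9 left

remaining voxels: 9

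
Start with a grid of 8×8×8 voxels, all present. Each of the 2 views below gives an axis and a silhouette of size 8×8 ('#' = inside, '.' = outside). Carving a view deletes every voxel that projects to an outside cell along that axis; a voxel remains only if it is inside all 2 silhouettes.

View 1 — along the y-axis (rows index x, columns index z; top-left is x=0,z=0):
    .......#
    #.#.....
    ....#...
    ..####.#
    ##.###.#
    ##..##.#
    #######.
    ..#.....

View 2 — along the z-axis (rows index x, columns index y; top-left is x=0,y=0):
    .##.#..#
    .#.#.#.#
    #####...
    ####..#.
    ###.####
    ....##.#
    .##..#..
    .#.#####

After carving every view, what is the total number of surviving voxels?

initial block: 8^3 = 512
after view 1 [y-axis, 28 of 64 cells solid] → remaining = 224
after view 2 [z-axis, 37 of 64 cells solid] → remaining = 126

|visual hull| = 126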